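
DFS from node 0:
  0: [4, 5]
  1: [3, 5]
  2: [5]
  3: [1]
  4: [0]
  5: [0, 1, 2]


Visit 0, push [5, 4]
Visit 4, push []
Visit 5, push [2, 1]
Visit 1, push [3]
Visit 3, push []
Visit 2, push []

DFS order: [0, 4, 5, 1, 3, 2]


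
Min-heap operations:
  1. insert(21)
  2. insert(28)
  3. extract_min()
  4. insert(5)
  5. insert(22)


insert(21) -> [21]
insert(28) -> [21, 28]
extract_min()->21, [28]
insert(5) -> [5, 28]
insert(22) -> [5, 28, 22]

Final heap: [5, 28, 22]


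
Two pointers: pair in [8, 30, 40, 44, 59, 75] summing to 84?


lo=0(8)+hi=5(75)=83
lo=1(30)+hi=5(75)=105
lo=1(30)+hi=4(59)=89
lo=1(30)+hi=3(44)=74
lo=2(40)+hi=3(44)=84

Yes: 40+44=84


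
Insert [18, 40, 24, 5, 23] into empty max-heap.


Insert 18: [18]
Insert 40: [40, 18]
Insert 24: [40, 18, 24]
Insert 5: [40, 18, 24, 5]
Insert 23: [40, 23, 24, 5, 18]

Final heap: [40, 23, 24, 5, 18]


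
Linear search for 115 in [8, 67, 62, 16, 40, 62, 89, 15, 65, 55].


i=0: 8!=115
i=1: 67!=115
i=2: 62!=115
i=3: 16!=115
i=4: 40!=115
i=5: 62!=115
i=6: 89!=115
i=7: 15!=115
i=8: 65!=115
i=9: 55!=115

Not found, 10 comps


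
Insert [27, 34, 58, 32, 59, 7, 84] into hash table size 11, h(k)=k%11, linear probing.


Insert 27: h=5 -> slot 5
Insert 34: h=1 -> slot 1
Insert 58: h=3 -> slot 3
Insert 32: h=10 -> slot 10
Insert 59: h=4 -> slot 4
Insert 7: h=7 -> slot 7
Insert 84: h=7, 1 probes -> slot 8

Table: [None, 34, None, 58, 59, 27, None, 7, 84, None, 32]


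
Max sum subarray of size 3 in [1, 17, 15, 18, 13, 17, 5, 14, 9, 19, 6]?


[0:3]: 33
[1:4]: 50
[2:5]: 46
[3:6]: 48
[4:7]: 35
[5:8]: 36
[6:9]: 28
[7:10]: 42
[8:11]: 34

Max: 50 at [1:4]


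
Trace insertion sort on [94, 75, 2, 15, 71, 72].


Initial: [94, 75, 2, 15, 71, 72]
Insert 75: [75, 94, 2, 15, 71, 72]
Insert 2: [2, 75, 94, 15, 71, 72]
Insert 15: [2, 15, 75, 94, 71, 72]
Insert 71: [2, 15, 71, 75, 94, 72]
Insert 72: [2, 15, 71, 72, 75, 94]

Sorted: [2, 15, 71, 72, 75, 94]


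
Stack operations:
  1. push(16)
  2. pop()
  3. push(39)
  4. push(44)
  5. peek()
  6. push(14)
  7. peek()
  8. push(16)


push(16) -> [16]
pop()->16, []
push(39) -> [39]
push(44) -> [39, 44]
peek()->44
push(14) -> [39, 44, 14]
peek()->14
push(16) -> [39, 44, 14, 16]

Final stack: [39, 44, 14, 16]


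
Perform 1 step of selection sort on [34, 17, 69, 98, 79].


Initial: [34, 17, 69, 98, 79]
Step 1: min=17 at 1
  Swap: [17, 34, 69, 98, 79]

After 1 step: [17, 34, 69, 98, 79]


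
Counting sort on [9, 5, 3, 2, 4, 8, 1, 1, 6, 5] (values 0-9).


Input: [9, 5, 3, 2, 4, 8, 1, 1, 6, 5]
Counts: [0, 2, 1, 1, 1, 2, 1, 0, 1, 1]

Sorted: [1, 1, 2, 3, 4, 5, 5, 6, 8, 9]


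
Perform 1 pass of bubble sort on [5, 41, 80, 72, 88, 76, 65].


Initial: [5, 41, 80, 72, 88, 76, 65]
Pass 1: [5, 41, 72, 80, 76, 65, 88] (3 swaps)

After 1 pass: [5, 41, 72, 80, 76, 65, 88]


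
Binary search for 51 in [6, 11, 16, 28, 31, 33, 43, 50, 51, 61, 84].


Step 1: lo=0, hi=10, mid=5, val=33
Step 2: lo=6, hi=10, mid=8, val=51

Found at index 8


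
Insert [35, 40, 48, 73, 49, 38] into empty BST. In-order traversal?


Insert 35: root
Insert 40: R from 35
Insert 48: R from 35 -> R from 40
Insert 73: R from 35 -> R from 40 -> R from 48
Insert 49: R from 35 -> R from 40 -> R from 48 -> L from 73
Insert 38: R from 35 -> L from 40

In-order: [35, 38, 40, 48, 49, 73]


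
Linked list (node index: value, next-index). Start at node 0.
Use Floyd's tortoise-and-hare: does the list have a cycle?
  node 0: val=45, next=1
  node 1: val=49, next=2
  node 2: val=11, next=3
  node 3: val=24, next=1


Floyd's tortoise (slow, +1) and hare (fast, +2):
  init: slow=0, fast=0
  step 1: slow=1, fast=2
  step 2: slow=2, fast=1
  step 3: slow=3, fast=3
  slow == fast at node 3: cycle detected

Cycle: yes


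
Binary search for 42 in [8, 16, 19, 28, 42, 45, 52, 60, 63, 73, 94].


Step 1: lo=0, hi=10, mid=5, val=45
Step 2: lo=0, hi=4, mid=2, val=19
Step 3: lo=3, hi=4, mid=3, val=28
Step 4: lo=4, hi=4, mid=4, val=42

Found at index 4


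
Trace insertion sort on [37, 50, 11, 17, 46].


Initial: [37, 50, 11, 17, 46]
Insert 50: [37, 50, 11, 17, 46]
Insert 11: [11, 37, 50, 17, 46]
Insert 17: [11, 17, 37, 50, 46]
Insert 46: [11, 17, 37, 46, 50]

Sorted: [11, 17, 37, 46, 50]


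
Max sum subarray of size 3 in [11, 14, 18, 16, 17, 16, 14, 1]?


[0:3]: 43
[1:4]: 48
[2:5]: 51
[3:6]: 49
[4:7]: 47
[5:8]: 31

Max: 51 at [2:5]


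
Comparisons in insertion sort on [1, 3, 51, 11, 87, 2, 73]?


Algorithm: insertion sort
Input: [1, 3, 51, 11, 87, 2, 73]
Sorted: [1, 2, 3, 11, 51, 73, 87]

12


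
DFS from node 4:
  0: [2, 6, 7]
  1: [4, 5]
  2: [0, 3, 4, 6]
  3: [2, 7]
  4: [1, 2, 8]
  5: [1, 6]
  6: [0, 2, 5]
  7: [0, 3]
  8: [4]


Visit 4, push [8, 2, 1]
Visit 1, push [5]
Visit 5, push [6]
Visit 6, push [2, 0]
Visit 0, push [7, 2]
Visit 2, push [3]
Visit 3, push [7]
Visit 7, push []
Visit 8, push []

DFS order: [4, 1, 5, 6, 0, 2, 3, 7, 8]


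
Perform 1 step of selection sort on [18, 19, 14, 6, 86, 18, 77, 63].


Initial: [18, 19, 14, 6, 86, 18, 77, 63]
Step 1: min=6 at 3
  Swap: [6, 19, 14, 18, 86, 18, 77, 63]

After 1 step: [6, 19, 14, 18, 86, 18, 77, 63]


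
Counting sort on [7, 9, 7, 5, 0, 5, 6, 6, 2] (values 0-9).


Input: [7, 9, 7, 5, 0, 5, 6, 6, 2]
Counts: [1, 0, 1, 0, 0, 2, 2, 2, 0, 1]

Sorted: [0, 2, 5, 5, 6, 6, 7, 7, 9]


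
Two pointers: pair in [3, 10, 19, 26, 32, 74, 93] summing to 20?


lo=0(3)+hi=6(93)=96
lo=0(3)+hi=5(74)=77
lo=0(3)+hi=4(32)=35
lo=0(3)+hi=3(26)=29
lo=0(3)+hi=2(19)=22
lo=0(3)+hi=1(10)=13

No pair found


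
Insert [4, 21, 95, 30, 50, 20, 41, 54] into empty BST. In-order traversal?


Insert 4: root
Insert 21: R from 4
Insert 95: R from 4 -> R from 21
Insert 30: R from 4 -> R from 21 -> L from 95
Insert 50: R from 4 -> R from 21 -> L from 95 -> R from 30
Insert 20: R from 4 -> L from 21
Insert 41: R from 4 -> R from 21 -> L from 95 -> R from 30 -> L from 50
Insert 54: R from 4 -> R from 21 -> L from 95 -> R from 30 -> R from 50

In-order: [4, 20, 21, 30, 41, 50, 54, 95]


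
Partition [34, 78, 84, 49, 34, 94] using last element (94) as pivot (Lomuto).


Pivot: 94
  34 <= 94: advance i (no swap)
  78 <= 94: advance i (no swap)
  84 <= 94: advance i (no swap)
  49 <= 94: advance i (no swap)
  34 <= 94: advance i (no swap)
Place pivot at 5: [34, 78, 84, 49, 34, 94]

Partitioned: [34, 78, 84, 49, 34, 94]


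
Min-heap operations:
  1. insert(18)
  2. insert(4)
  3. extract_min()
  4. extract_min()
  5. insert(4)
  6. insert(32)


insert(18) -> [18]
insert(4) -> [4, 18]
extract_min()->4, [18]
extract_min()->18, []
insert(4) -> [4]
insert(32) -> [4, 32]

Final heap: [4, 32]


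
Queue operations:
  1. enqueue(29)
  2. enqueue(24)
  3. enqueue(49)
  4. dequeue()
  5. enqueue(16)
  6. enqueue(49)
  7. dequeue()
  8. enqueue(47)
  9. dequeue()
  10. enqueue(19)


enqueue(29) -> [29]
enqueue(24) -> [29, 24]
enqueue(49) -> [29, 24, 49]
dequeue()->29, [24, 49]
enqueue(16) -> [24, 49, 16]
enqueue(49) -> [24, 49, 16, 49]
dequeue()->24, [49, 16, 49]
enqueue(47) -> [49, 16, 49, 47]
dequeue()->49, [16, 49, 47]
enqueue(19) -> [16, 49, 47, 19]

Final queue: [16, 49, 47, 19]


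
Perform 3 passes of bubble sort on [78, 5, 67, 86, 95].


Initial: [78, 5, 67, 86, 95]
Pass 1: [5, 67, 78, 86, 95] (2 swaps)
Pass 2: [5, 67, 78, 86, 95] (0 swaps)
Pass 3: [5, 67, 78, 86, 95] (0 swaps)

After 3 passes: [5, 67, 78, 86, 95]


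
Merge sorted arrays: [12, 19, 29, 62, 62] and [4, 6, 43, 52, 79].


Take 4 from B
Take 6 from B
Take 12 from A
Take 19 from A
Take 29 from A
Take 43 from B
Take 52 from B
Take 62 from A
Take 62 from A

Merged: [4, 6, 12, 19, 29, 43, 52, 62, 62, 79]


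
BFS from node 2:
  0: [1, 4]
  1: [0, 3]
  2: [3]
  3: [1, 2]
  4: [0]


Visit 2, enqueue [3]
Visit 3, enqueue [1]
Visit 1, enqueue [0]
Visit 0, enqueue [4]
Visit 4, enqueue []

BFS order: [2, 3, 1, 0, 4]


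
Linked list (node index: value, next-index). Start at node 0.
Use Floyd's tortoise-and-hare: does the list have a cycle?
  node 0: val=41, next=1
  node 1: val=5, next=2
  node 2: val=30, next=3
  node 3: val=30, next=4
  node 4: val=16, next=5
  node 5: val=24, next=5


Floyd's tortoise (slow, +1) and hare (fast, +2):
  init: slow=0, fast=0
  step 1: slow=1, fast=2
  step 2: slow=2, fast=4
  step 3: slow=3, fast=5
  step 4: slow=4, fast=5
  step 5: slow=5, fast=5
  slow == fast at node 5: cycle detected

Cycle: yes


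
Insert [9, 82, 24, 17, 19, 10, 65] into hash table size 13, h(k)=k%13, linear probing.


Insert 9: h=9 -> slot 9
Insert 82: h=4 -> slot 4
Insert 24: h=11 -> slot 11
Insert 17: h=4, 1 probes -> slot 5
Insert 19: h=6 -> slot 6
Insert 10: h=10 -> slot 10
Insert 65: h=0 -> slot 0

Table: [65, None, None, None, 82, 17, 19, None, None, 9, 10, 24, None]


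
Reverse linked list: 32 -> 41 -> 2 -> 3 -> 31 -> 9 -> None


Step 1: curr=32, set curr.next=prev(None) | reversed so far: 32
Step 2: curr=41, set curr.next=prev(32) | reversed so far: 41 -> 32
Step 3: curr=2, set curr.next=prev(41) | reversed so far: 2 -> 41 -> 32
Step 4: curr=3, set curr.next=prev(2) | reversed so far: 3 -> 2 -> 41 -> 32
Step 5: curr=31, set curr.next=prev(3) | reversed so far: 31 -> 3 -> 2 -> 41 -> 32
Step 6: curr=9, set curr.next=prev(31) | reversed so far: 9 -> 31 -> 3 -> 2 -> 41 -> 32

9 -> 31 -> 3 -> 2 -> 41 -> 32 -> None


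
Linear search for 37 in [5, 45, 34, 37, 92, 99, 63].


i=0: 5!=37
i=1: 45!=37
i=2: 34!=37
i=3: 37==37 found!

Found at 3, 4 comps


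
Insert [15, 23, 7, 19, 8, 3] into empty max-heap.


Insert 15: [15]
Insert 23: [23, 15]
Insert 7: [23, 15, 7]
Insert 19: [23, 19, 7, 15]
Insert 8: [23, 19, 7, 15, 8]
Insert 3: [23, 19, 7, 15, 8, 3]

Final heap: [23, 19, 7, 15, 8, 3]


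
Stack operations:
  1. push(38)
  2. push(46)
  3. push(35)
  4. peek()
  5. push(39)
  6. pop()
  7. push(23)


push(38) -> [38]
push(46) -> [38, 46]
push(35) -> [38, 46, 35]
peek()->35
push(39) -> [38, 46, 35, 39]
pop()->39, [38, 46, 35]
push(23) -> [38, 46, 35, 23]

Final stack: [38, 46, 35, 23]


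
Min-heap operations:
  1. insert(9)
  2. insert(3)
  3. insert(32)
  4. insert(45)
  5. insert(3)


insert(9) -> [9]
insert(3) -> [3, 9]
insert(32) -> [3, 9, 32]
insert(45) -> [3, 9, 32, 45]
insert(3) -> [3, 3, 32, 45, 9]

Final heap: [3, 3, 32, 45, 9]


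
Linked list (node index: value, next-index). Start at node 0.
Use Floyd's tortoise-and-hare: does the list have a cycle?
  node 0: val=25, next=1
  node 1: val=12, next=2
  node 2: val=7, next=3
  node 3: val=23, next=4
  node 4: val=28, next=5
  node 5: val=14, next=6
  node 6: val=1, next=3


Floyd's tortoise (slow, +1) and hare (fast, +2):
  init: slow=0, fast=0
  step 1: slow=1, fast=2
  step 2: slow=2, fast=4
  step 3: slow=3, fast=6
  step 4: slow=4, fast=4
  slow == fast at node 4: cycle detected

Cycle: yes


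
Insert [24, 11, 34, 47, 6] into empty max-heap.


Insert 24: [24]
Insert 11: [24, 11]
Insert 34: [34, 11, 24]
Insert 47: [47, 34, 24, 11]
Insert 6: [47, 34, 24, 11, 6]

Final heap: [47, 34, 24, 11, 6]


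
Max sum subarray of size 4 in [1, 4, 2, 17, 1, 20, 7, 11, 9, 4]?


[0:4]: 24
[1:5]: 24
[2:6]: 40
[3:7]: 45
[4:8]: 39
[5:9]: 47
[6:10]: 31

Max: 47 at [5:9]


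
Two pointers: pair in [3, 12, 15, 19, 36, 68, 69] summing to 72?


lo=0(3)+hi=6(69)=72

Yes: 3+69=72


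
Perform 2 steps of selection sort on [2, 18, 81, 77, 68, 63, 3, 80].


Initial: [2, 18, 81, 77, 68, 63, 3, 80]
Step 1: min=2 at 0
  Swap: [2, 18, 81, 77, 68, 63, 3, 80]
Step 2: min=3 at 6
  Swap: [2, 3, 81, 77, 68, 63, 18, 80]

After 2 steps: [2, 3, 81, 77, 68, 63, 18, 80]


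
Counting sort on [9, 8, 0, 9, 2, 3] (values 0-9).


Input: [9, 8, 0, 9, 2, 3]
Counts: [1, 0, 1, 1, 0, 0, 0, 0, 1, 2]

Sorted: [0, 2, 3, 8, 9, 9]


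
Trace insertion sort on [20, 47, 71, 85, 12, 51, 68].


Initial: [20, 47, 71, 85, 12, 51, 68]
Insert 47: [20, 47, 71, 85, 12, 51, 68]
Insert 71: [20, 47, 71, 85, 12, 51, 68]
Insert 85: [20, 47, 71, 85, 12, 51, 68]
Insert 12: [12, 20, 47, 71, 85, 51, 68]
Insert 51: [12, 20, 47, 51, 71, 85, 68]
Insert 68: [12, 20, 47, 51, 68, 71, 85]

Sorted: [12, 20, 47, 51, 68, 71, 85]


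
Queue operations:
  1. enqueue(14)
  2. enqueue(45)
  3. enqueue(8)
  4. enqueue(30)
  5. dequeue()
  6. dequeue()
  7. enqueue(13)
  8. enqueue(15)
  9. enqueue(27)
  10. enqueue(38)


enqueue(14) -> [14]
enqueue(45) -> [14, 45]
enqueue(8) -> [14, 45, 8]
enqueue(30) -> [14, 45, 8, 30]
dequeue()->14, [45, 8, 30]
dequeue()->45, [8, 30]
enqueue(13) -> [8, 30, 13]
enqueue(15) -> [8, 30, 13, 15]
enqueue(27) -> [8, 30, 13, 15, 27]
enqueue(38) -> [8, 30, 13, 15, 27, 38]

Final queue: [8, 30, 13, 15, 27, 38]


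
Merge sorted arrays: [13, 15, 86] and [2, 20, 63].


Take 2 from B
Take 13 from A
Take 15 from A
Take 20 from B
Take 63 from B

Merged: [2, 13, 15, 20, 63, 86]


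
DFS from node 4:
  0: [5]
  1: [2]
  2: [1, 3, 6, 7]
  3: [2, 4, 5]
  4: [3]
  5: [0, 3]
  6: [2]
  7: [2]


Visit 4, push [3]
Visit 3, push [5, 2]
Visit 2, push [7, 6, 1]
Visit 1, push []
Visit 6, push []
Visit 7, push []
Visit 5, push [0]
Visit 0, push []

DFS order: [4, 3, 2, 1, 6, 7, 5, 0]


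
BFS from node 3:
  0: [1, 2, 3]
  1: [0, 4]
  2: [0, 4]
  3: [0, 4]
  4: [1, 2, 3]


Visit 3, enqueue [0, 4]
Visit 0, enqueue [1, 2]
Visit 4, enqueue []
Visit 1, enqueue []
Visit 2, enqueue []

BFS order: [3, 0, 4, 1, 2]


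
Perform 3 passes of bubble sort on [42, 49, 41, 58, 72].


Initial: [42, 49, 41, 58, 72]
Pass 1: [42, 41, 49, 58, 72] (1 swaps)
Pass 2: [41, 42, 49, 58, 72] (1 swaps)
Pass 3: [41, 42, 49, 58, 72] (0 swaps)

After 3 passes: [41, 42, 49, 58, 72]


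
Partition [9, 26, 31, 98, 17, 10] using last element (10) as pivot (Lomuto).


Pivot: 10
  9 <= 10: advance i (no swap)
Place pivot at 1: [9, 10, 31, 98, 17, 26]

Partitioned: [9, 10, 31, 98, 17, 26]


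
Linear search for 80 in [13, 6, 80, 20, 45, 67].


i=0: 13!=80
i=1: 6!=80
i=2: 80==80 found!

Found at 2, 3 comps


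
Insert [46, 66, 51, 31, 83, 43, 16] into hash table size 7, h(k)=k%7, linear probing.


Insert 46: h=4 -> slot 4
Insert 66: h=3 -> slot 3
Insert 51: h=2 -> slot 2
Insert 31: h=3, 2 probes -> slot 5
Insert 83: h=6 -> slot 6
Insert 43: h=1 -> slot 1
Insert 16: h=2, 5 probes -> slot 0

Table: [16, 43, 51, 66, 46, 31, 83]


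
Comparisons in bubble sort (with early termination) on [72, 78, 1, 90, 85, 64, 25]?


Algorithm: bubble sort (with early termination)
Input: [72, 78, 1, 90, 85, 64, 25]
Sorted: [1, 25, 64, 72, 78, 85, 90]

21


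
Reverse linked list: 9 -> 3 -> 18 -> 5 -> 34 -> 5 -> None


Step 1: curr=9, set curr.next=prev(None) | reversed so far: 9
Step 2: curr=3, set curr.next=prev(9) | reversed so far: 3 -> 9
Step 3: curr=18, set curr.next=prev(3) | reversed so far: 18 -> 3 -> 9
Step 4: curr=5, set curr.next=prev(18) | reversed so far: 5 -> 18 -> 3 -> 9
Step 5: curr=34, set curr.next=prev(5) | reversed so far: 34 -> 5 -> 18 -> 3 -> 9
Step 6: curr=5, set curr.next=prev(34) | reversed so far: 5 -> 34 -> 5 -> 18 -> 3 -> 9

5 -> 34 -> 5 -> 18 -> 3 -> 9 -> None


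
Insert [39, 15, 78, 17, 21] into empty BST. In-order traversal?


Insert 39: root
Insert 15: L from 39
Insert 78: R from 39
Insert 17: L from 39 -> R from 15
Insert 21: L from 39 -> R from 15 -> R from 17

In-order: [15, 17, 21, 39, 78]


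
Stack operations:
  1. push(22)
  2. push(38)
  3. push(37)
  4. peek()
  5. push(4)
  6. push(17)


push(22) -> [22]
push(38) -> [22, 38]
push(37) -> [22, 38, 37]
peek()->37
push(4) -> [22, 38, 37, 4]
push(17) -> [22, 38, 37, 4, 17]

Final stack: [22, 38, 37, 4, 17]


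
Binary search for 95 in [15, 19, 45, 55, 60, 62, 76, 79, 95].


Step 1: lo=0, hi=8, mid=4, val=60
Step 2: lo=5, hi=8, mid=6, val=76
Step 3: lo=7, hi=8, mid=7, val=79
Step 4: lo=8, hi=8, mid=8, val=95

Found at index 8


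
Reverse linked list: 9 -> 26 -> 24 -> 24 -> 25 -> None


Step 1: curr=9, set curr.next=prev(None) | reversed so far: 9
Step 2: curr=26, set curr.next=prev(9) | reversed so far: 26 -> 9
Step 3: curr=24, set curr.next=prev(26) | reversed so far: 24 -> 26 -> 9
Step 4: curr=24, set curr.next=prev(24) | reversed so far: 24 -> 24 -> 26 -> 9
Step 5: curr=25, set curr.next=prev(24) | reversed so far: 25 -> 24 -> 24 -> 26 -> 9

25 -> 24 -> 24 -> 26 -> 9 -> None


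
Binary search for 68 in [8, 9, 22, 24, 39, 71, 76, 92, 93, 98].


Step 1: lo=0, hi=9, mid=4, val=39
Step 2: lo=5, hi=9, mid=7, val=92
Step 3: lo=5, hi=6, mid=5, val=71

Not found


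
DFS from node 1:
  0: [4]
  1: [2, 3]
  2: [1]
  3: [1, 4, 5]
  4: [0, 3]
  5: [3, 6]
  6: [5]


Visit 1, push [3, 2]
Visit 2, push []
Visit 3, push [5, 4]
Visit 4, push [0]
Visit 0, push []
Visit 5, push [6]
Visit 6, push []

DFS order: [1, 2, 3, 4, 0, 5, 6]


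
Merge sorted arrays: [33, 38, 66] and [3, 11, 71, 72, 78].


Take 3 from B
Take 11 from B
Take 33 from A
Take 38 from A
Take 66 from A

Merged: [3, 11, 33, 38, 66, 71, 72, 78]


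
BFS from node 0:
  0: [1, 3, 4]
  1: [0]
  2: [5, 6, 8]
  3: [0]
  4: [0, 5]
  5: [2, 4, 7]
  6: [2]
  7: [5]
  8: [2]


Visit 0, enqueue [1, 3, 4]
Visit 1, enqueue []
Visit 3, enqueue []
Visit 4, enqueue [5]
Visit 5, enqueue [2, 7]
Visit 2, enqueue [6, 8]
Visit 7, enqueue []
Visit 6, enqueue []
Visit 8, enqueue []

BFS order: [0, 1, 3, 4, 5, 2, 7, 6, 8]


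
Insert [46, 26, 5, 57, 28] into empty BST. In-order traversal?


Insert 46: root
Insert 26: L from 46
Insert 5: L from 46 -> L from 26
Insert 57: R from 46
Insert 28: L from 46 -> R from 26

In-order: [5, 26, 28, 46, 57]


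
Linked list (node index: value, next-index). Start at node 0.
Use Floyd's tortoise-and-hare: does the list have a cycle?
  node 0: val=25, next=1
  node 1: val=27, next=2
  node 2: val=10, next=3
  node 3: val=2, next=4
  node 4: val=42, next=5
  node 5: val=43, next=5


Floyd's tortoise (slow, +1) and hare (fast, +2):
  init: slow=0, fast=0
  step 1: slow=1, fast=2
  step 2: slow=2, fast=4
  step 3: slow=3, fast=5
  step 4: slow=4, fast=5
  step 5: slow=5, fast=5
  slow == fast at node 5: cycle detected

Cycle: yes


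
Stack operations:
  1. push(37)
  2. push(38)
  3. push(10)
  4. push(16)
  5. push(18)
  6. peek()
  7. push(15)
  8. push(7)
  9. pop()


push(37) -> [37]
push(38) -> [37, 38]
push(10) -> [37, 38, 10]
push(16) -> [37, 38, 10, 16]
push(18) -> [37, 38, 10, 16, 18]
peek()->18
push(15) -> [37, 38, 10, 16, 18, 15]
push(7) -> [37, 38, 10, 16, 18, 15, 7]
pop()->7, [37, 38, 10, 16, 18, 15]

Final stack: [37, 38, 10, 16, 18, 15]


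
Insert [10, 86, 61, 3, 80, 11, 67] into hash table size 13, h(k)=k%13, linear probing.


Insert 10: h=10 -> slot 10
Insert 86: h=8 -> slot 8
Insert 61: h=9 -> slot 9
Insert 3: h=3 -> slot 3
Insert 80: h=2 -> slot 2
Insert 11: h=11 -> slot 11
Insert 67: h=2, 2 probes -> slot 4

Table: [None, None, 80, 3, 67, None, None, None, 86, 61, 10, 11, None]


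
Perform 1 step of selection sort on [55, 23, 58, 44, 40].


Initial: [55, 23, 58, 44, 40]
Step 1: min=23 at 1
  Swap: [23, 55, 58, 44, 40]

After 1 step: [23, 55, 58, 44, 40]


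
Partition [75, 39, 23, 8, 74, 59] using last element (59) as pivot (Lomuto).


Pivot: 59
  39 <= 59: swap -> [39, 75, 23, 8, 74, 59]
  23 <= 59: swap -> [39, 23, 75, 8, 74, 59]
  8 <= 59: swap -> [39, 23, 8, 75, 74, 59]
Place pivot at 3: [39, 23, 8, 59, 74, 75]

Partitioned: [39, 23, 8, 59, 74, 75]


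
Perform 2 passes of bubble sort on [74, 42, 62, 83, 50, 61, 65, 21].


Initial: [74, 42, 62, 83, 50, 61, 65, 21]
Pass 1: [42, 62, 74, 50, 61, 65, 21, 83] (6 swaps)
Pass 2: [42, 62, 50, 61, 65, 21, 74, 83] (4 swaps)

After 2 passes: [42, 62, 50, 61, 65, 21, 74, 83]


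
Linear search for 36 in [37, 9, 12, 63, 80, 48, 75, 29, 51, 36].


i=0: 37!=36
i=1: 9!=36
i=2: 12!=36
i=3: 63!=36
i=4: 80!=36
i=5: 48!=36
i=6: 75!=36
i=7: 29!=36
i=8: 51!=36
i=9: 36==36 found!

Found at 9, 10 comps


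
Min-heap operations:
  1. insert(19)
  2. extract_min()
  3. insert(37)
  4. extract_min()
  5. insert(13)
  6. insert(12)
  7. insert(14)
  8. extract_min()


insert(19) -> [19]
extract_min()->19, []
insert(37) -> [37]
extract_min()->37, []
insert(13) -> [13]
insert(12) -> [12, 13]
insert(14) -> [12, 13, 14]
extract_min()->12, [13, 14]

Final heap: [13, 14]


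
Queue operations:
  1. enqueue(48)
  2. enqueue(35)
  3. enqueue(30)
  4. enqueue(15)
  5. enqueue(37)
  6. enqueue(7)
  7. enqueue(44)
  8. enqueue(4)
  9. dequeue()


enqueue(48) -> [48]
enqueue(35) -> [48, 35]
enqueue(30) -> [48, 35, 30]
enqueue(15) -> [48, 35, 30, 15]
enqueue(37) -> [48, 35, 30, 15, 37]
enqueue(7) -> [48, 35, 30, 15, 37, 7]
enqueue(44) -> [48, 35, 30, 15, 37, 7, 44]
enqueue(4) -> [48, 35, 30, 15, 37, 7, 44, 4]
dequeue()->48, [35, 30, 15, 37, 7, 44, 4]

Final queue: [35, 30, 15, 37, 7, 44, 4]


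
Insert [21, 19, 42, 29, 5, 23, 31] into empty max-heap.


Insert 21: [21]
Insert 19: [21, 19]
Insert 42: [42, 19, 21]
Insert 29: [42, 29, 21, 19]
Insert 5: [42, 29, 21, 19, 5]
Insert 23: [42, 29, 23, 19, 5, 21]
Insert 31: [42, 29, 31, 19, 5, 21, 23]

Final heap: [42, 29, 31, 19, 5, 21, 23]


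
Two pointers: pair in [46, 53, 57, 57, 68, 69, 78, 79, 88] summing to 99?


lo=0(46)+hi=8(88)=134
lo=0(46)+hi=7(79)=125
lo=0(46)+hi=6(78)=124
lo=0(46)+hi=5(69)=115
lo=0(46)+hi=4(68)=114
lo=0(46)+hi=3(57)=103
lo=0(46)+hi=2(57)=103
lo=0(46)+hi=1(53)=99

Yes: 46+53=99


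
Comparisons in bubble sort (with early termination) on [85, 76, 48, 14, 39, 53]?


Algorithm: bubble sort (with early termination)
Input: [85, 76, 48, 14, 39, 53]
Sorted: [14, 39, 48, 53, 76, 85]

14


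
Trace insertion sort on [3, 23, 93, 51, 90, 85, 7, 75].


Initial: [3, 23, 93, 51, 90, 85, 7, 75]
Insert 23: [3, 23, 93, 51, 90, 85, 7, 75]
Insert 93: [3, 23, 93, 51, 90, 85, 7, 75]
Insert 51: [3, 23, 51, 93, 90, 85, 7, 75]
Insert 90: [3, 23, 51, 90, 93, 85, 7, 75]
Insert 85: [3, 23, 51, 85, 90, 93, 7, 75]
Insert 7: [3, 7, 23, 51, 85, 90, 93, 75]
Insert 75: [3, 7, 23, 51, 75, 85, 90, 93]

Sorted: [3, 7, 23, 51, 75, 85, 90, 93]


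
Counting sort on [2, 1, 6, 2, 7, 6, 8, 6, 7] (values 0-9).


Input: [2, 1, 6, 2, 7, 6, 8, 6, 7]
Counts: [0, 1, 2, 0, 0, 0, 3, 2, 1, 0]

Sorted: [1, 2, 2, 6, 6, 6, 7, 7, 8]


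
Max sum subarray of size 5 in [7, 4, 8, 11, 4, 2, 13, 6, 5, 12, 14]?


[0:5]: 34
[1:6]: 29
[2:7]: 38
[3:8]: 36
[4:9]: 30
[5:10]: 38
[6:11]: 50

Max: 50 at [6:11]


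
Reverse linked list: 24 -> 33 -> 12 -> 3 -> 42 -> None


Step 1: curr=24, set curr.next=prev(None) | reversed so far: 24
Step 2: curr=33, set curr.next=prev(24) | reversed so far: 33 -> 24
Step 3: curr=12, set curr.next=prev(33) | reversed so far: 12 -> 33 -> 24
Step 4: curr=3, set curr.next=prev(12) | reversed so far: 3 -> 12 -> 33 -> 24
Step 5: curr=42, set curr.next=prev(3) | reversed so far: 42 -> 3 -> 12 -> 33 -> 24

42 -> 3 -> 12 -> 33 -> 24 -> None


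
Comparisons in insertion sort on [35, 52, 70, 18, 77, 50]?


Algorithm: insertion sort
Input: [35, 52, 70, 18, 77, 50]
Sorted: [18, 35, 50, 52, 70, 77]

10


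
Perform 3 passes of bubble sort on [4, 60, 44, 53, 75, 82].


Initial: [4, 60, 44, 53, 75, 82]
Pass 1: [4, 44, 53, 60, 75, 82] (2 swaps)
Pass 2: [4, 44, 53, 60, 75, 82] (0 swaps)
Pass 3: [4, 44, 53, 60, 75, 82] (0 swaps)

After 3 passes: [4, 44, 53, 60, 75, 82]


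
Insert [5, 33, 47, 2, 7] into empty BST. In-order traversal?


Insert 5: root
Insert 33: R from 5
Insert 47: R from 5 -> R from 33
Insert 2: L from 5
Insert 7: R from 5 -> L from 33

In-order: [2, 5, 7, 33, 47]


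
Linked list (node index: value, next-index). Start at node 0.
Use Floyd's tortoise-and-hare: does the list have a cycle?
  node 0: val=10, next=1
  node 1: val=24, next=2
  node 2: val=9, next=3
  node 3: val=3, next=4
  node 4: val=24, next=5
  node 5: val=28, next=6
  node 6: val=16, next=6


Floyd's tortoise (slow, +1) and hare (fast, +2):
  init: slow=0, fast=0
  step 1: slow=1, fast=2
  step 2: slow=2, fast=4
  step 3: slow=3, fast=6
  step 4: slow=4, fast=6
  step 5: slow=5, fast=6
  step 6: slow=6, fast=6
  slow == fast at node 6: cycle detected

Cycle: yes


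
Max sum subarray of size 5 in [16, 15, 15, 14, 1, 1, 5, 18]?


[0:5]: 61
[1:6]: 46
[2:7]: 36
[3:8]: 39

Max: 61 at [0:5]


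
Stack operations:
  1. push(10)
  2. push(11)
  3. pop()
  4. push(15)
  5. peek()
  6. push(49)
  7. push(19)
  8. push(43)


push(10) -> [10]
push(11) -> [10, 11]
pop()->11, [10]
push(15) -> [10, 15]
peek()->15
push(49) -> [10, 15, 49]
push(19) -> [10, 15, 49, 19]
push(43) -> [10, 15, 49, 19, 43]

Final stack: [10, 15, 49, 19, 43]


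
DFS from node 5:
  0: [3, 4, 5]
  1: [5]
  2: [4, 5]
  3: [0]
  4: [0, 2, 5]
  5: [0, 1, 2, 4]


Visit 5, push [4, 2, 1, 0]
Visit 0, push [4, 3]
Visit 3, push []
Visit 4, push [2]
Visit 2, push []
Visit 1, push []

DFS order: [5, 0, 3, 4, 2, 1]


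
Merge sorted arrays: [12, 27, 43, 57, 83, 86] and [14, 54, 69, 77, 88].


Take 12 from A
Take 14 from B
Take 27 from A
Take 43 from A
Take 54 from B
Take 57 from A
Take 69 from B
Take 77 from B
Take 83 from A
Take 86 from A

Merged: [12, 14, 27, 43, 54, 57, 69, 77, 83, 86, 88]


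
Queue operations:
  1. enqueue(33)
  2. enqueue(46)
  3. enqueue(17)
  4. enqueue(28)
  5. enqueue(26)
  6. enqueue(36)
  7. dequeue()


enqueue(33) -> [33]
enqueue(46) -> [33, 46]
enqueue(17) -> [33, 46, 17]
enqueue(28) -> [33, 46, 17, 28]
enqueue(26) -> [33, 46, 17, 28, 26]
enqueue(36) -> [33, 46, 17, 28, 26, 36]
dequeue()->33, [46, 17, 28, 26, 36]

Final queue: [46, 17, 28, 26, 36]


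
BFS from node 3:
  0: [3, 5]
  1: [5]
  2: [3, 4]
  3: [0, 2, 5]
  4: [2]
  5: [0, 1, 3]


Visit 3, enqueue [0, 2, 5]
Visit 0, enqueue []
Visit 2, enqueue [4]
Visit 5, enqueue [1]
Visit 4, enqueue []
Visit 1, enqueue []

BFS order: [3, 0, 2, 5, 4, 1]


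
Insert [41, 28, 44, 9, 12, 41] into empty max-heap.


Insert 41: [41]
Insert 28: [41, 28]
Insert 44: [44, 28, 41]
Insert 9: [44, 28, 41, 9]
Insert 12: [44, 28, 41, 9, 12]
Insert 41: [44, 28, 41, 9, 12, 41]

Final heap: [44, 28, 41, 9, 12, 41]


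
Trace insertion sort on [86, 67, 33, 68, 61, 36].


Initial: [86, 67, 33, 68, 61, 36]
Insert 67: [67, 86, 33, 68, 61, 36]
Insert 33: [33, 67, 86, 68, 61, 36]
Insert 68: [33, 67, 68, 86, 61, 36]
Insert 61: [33, 61, 67, 68, 86, 36]
Insert 36: [33, 36, 61, 67, 68, 86]

Sorted: [33, 36, 61, 67, 68, 86]


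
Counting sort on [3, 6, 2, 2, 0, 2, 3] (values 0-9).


Input: [3, 6, 2, 2, 0, 2, 3]
Counts: [1, 0, 3, 2, 0, 0, 1, 0, 0, 0]

Sorted: [0, 2, 2, 2, 3, 3, 6]


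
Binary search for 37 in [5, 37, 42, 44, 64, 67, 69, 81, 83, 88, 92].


Step 1: lo=0, hi=10, mid=5, val=67
Step 2: lo=0, hi=4, mid=2, val=42
Step 3: lo=0, hi=1, mid=0, val=5
Step 4: lo=1, hi=1, mid=1, val=37

Found at index 1


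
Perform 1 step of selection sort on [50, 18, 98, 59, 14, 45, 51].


Initial: [50, 18, 98, 59, 14, 45, 51]
Step 1: min=14 at 4
  Swap: [14, 18, 98, 59, 50, 45, 51]

After 1 step: [14, 18, 98, 59, 50, 45, 51]


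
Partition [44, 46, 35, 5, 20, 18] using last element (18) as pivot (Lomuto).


Pivot: 18
  5 <= 18: swap -> [5, 46, 35, 44, 20, 18]
Place pivot at 1: [5, 18, 35, 44, 20, 46]

Partitioned: [5, 18, 35, 44, 20, 46]


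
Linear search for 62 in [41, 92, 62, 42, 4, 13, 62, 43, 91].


i=0: 41!=62
i=1: 92!=62
i=2: 62==62 found!

Found at 2, 3 comps


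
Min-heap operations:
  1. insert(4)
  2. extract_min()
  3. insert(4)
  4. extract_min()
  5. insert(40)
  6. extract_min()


insert(4) -> [4]
extract_min()->4, []
insert(4) -> [4]
extract_min()->4, []
insert(40) -> [40]
extract_min()->40, []

Final heap: []


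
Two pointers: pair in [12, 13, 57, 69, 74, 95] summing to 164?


lo=0(12)+hi=5(95)=107
lo=1(13)+hi=5(95)=108
lo=2(57)+hi=5(95)=152
lo=3(69)+hi=5(95)=164

Yes: 69+95=164


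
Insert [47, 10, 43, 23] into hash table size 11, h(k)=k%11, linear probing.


Insert 47: h=3 -> slot 3
Insert 10: h=10 -> slot 10
Insert 43: h=10, 1 probes -> slot 0
Insert 23: h=1 -> slot 1

Table: [43, 23, None, 47, None, None, None, None, None, None, 10]


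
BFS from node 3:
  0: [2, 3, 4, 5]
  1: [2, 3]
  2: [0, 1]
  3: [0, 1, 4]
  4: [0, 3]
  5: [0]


Visit 3, enqueue [0, 1, 4]
Visit 0, enqueue [2, 5]
Visit 1, enqueue []
Visit 4, enqueue []
Visit 2, enqueue []
Visit 5, enqueue []

BFS order: [3, 0, 1, 4, 2, 5]


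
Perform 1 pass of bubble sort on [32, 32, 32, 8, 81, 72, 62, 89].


Initial: [32, 32, 32, 8, 81, 72, 62, 89]
Pass 1: [32, 32, 8, 32, 72, 62, 81, 89] (3 swaps)

After 1 pass: [32, 32, 8, 32, 72, 62, 81, 89]


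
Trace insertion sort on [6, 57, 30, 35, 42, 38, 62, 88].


Initial: [6, 57, 30, 35, 42, 38, 62, 88]
Insert 57: [6, 57, 30, 35, 42, 38, 62, 88]
Insert 30: [6, 30, 57, 35, 42, 38, 62, 88]
Insert 35: [6, 30, 35, 57, 42, 38, 62, 88]
Insert 42: [6, 30, 35, 42, 57, 38, 62, 88]
Insert 38: [6, 30, 35, 38, 42, 57, 62, 88]
Insert 62: [6, 30, 35, 38, 42, 57, 62, 88]
Insert 88: [6, 30, 35, 38, 42, 57, 62, 88]

Sorted: [6, 30, 35, 38, 42, 57, 62, 88]


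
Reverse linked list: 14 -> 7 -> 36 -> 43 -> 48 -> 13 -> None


Step 1: curr=14, set curr.next=prev(None) | reversed so far: 14
Step 2: curr=7, set curr.next=prev(14) | reversed so far: 7 -> 14
Step 3: curr=36, set curr.next=prev(7) | reversed so far: 36 -> 7 -> 14
Step 4: curr=43, set curr.next=prev(36) | reversed so far: 43 -> 36 -> 7 -> 14
Step 5: curr=48, set curr.next=prev(43) | reversed so far: 48 -> 43 -> 36 -> 7 -> 14
Step 6: curr=13, set curr.next=prev(48) | reversed so far: 13 -> 48 -> 43 -> 36 -> 7 -> 14

13 -> 48 -> 43 -> 36 -> 7 -> 14 -> None


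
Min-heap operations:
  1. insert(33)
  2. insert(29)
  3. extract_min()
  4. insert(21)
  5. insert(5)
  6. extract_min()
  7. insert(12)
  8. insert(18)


insert(33) -> [33]
insert(29) -> [29, 33]
extract_min()->29, [33]
insert(21) -> [21, 33]
insert(5) -> [5, 33, 21]
extract_min()->5, [21, 33]
insert(12) -> [12, 33, 21]
insert(18) -> [12, 18, 21, 33]

Final heap: [12, 18, 21, 33]


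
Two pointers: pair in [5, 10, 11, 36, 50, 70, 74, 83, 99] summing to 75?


lo=0(5)+hi=8(99)=104
lo=0(5)+hi=7(83)=88
lo=0(5)+hi=6(74)=79
lo=0(5)+hi=5(70)=75

Yes: 5+70=75


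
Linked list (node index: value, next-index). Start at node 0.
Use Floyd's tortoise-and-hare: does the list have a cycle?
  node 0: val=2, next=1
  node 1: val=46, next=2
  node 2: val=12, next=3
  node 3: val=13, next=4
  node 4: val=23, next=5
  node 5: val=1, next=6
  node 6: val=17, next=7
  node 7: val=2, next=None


Floyd's tortoise (slow, +1) and hare (fast, +2):
  init: slow=0, fast=0
  step 1: slow=1, fast=2
  step 2: slow=2, fast=4
  step 3: slow=3, fast=6
  step 4: fast 6->7->None, no cycle

Cycle: no


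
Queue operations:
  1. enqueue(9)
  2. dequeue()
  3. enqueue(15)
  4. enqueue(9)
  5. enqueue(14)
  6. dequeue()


enqueue(9) -> [9]
dequeue()->9, []
enqueue(15) -> [15]
enqueue(9) -> [15, 9]
enqueue(14) -> [15, 9, 14]
dequeue()->15, [9, 14]

Final queue: [9, 14]


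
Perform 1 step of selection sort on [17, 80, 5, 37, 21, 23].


Initial: [17, 80, 5, 37, 21, 23]
Step 1: min=5 at 2
  Swap: [5, 80, 17, 37, 21, 23]

After 1 step: [5, 80, 17, 37, 21, 23]


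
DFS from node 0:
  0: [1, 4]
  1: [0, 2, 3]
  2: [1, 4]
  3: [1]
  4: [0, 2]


Visit 0, push [4, 1]
Visit 1, push [3, 2]
Visit 2, push [4]
Visit 4, push []
Visit 3, push []

DFS order: [0, 1, 2, 4, 3]


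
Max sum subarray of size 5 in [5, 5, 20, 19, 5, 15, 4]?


[0:5]: 54
[1:6]: 64
[2:7]: 63

Max: 64 at [1:6]


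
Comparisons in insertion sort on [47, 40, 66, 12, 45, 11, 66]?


Algorithm: insertion sort
Input: [47, 40, 66, 12, 45, 11, 66]
Sorted: [11, 12, 40, 45, 47, 66, 66]

14


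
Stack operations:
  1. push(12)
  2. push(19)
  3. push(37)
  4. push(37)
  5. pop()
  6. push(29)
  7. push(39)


push(12) -> [12]
push(19) -> [12, 19]
push(37) -> [12, 19, 37]
push(37) -> [12, 19, 37, 37]
pop()->37, [12, 19, 37]
push(29) -> [12, 19, 37, 29]
push(39) -> [12, 19, 37, 29, 39]

Final stack: [12, 19, 37, 29, 39]


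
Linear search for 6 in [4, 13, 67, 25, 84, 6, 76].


i=0: 4!=6
i=1: 13!=6
i=2: 67!=6
i=3: 25!=6
i=4: 84!=6
i=5: 6==6 found!

Found at 5, 6 comps


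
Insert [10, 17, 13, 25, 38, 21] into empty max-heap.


Insert 10: [10]
Insert 17: [17, 10]
Insert 13: [17, 10, 13]
Insert 25: [25, 17, 13, 10]
Insert 38: [38, 25, 13, 10, 17]
Insert 21: [38, 25, 21, 10, 17, 13]

Final heap: [38, 25, 21, 10, 17, 13]


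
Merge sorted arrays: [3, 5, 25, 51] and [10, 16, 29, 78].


Take 3 from A
Take 5 from A
Take 10 from B
Take 16 from B
Take 25 from A
Take 29 from B
Take 51 from A

Merged: [3, 5, 10, 16, 25, 29, 51, 78]


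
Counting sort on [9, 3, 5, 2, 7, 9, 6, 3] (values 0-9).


Input: [9, 3, 5, 2, 7, 9, 6, 3]
Counts: [0, 0, 1, 2, 0, 1, 1, 1, 0, 2]

Sorted: [2, 3, 3, 5, 6, 7, 9, 9]


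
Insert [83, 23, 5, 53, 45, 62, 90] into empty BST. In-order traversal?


Insert 83: root
Insert 23: L from 83
Insert 5: L from 83 -> L from 23
Insert 53: L from 83 -> R from 23
Insert 45: L from 83 -> R from 23 -> L from 53
Insert 62: L from 83 -> R from 23 -> R from 53
Insert 90: R from 83

In-order: [5, 23, 45, 53, 62, 83, 90]


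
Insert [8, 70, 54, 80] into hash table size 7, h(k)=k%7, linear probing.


Insert 8: h=1 -> slot 1
Insert 70: h=0 -> slot 0
Insert 54: h=5 -> slot 5
Insert 80: h=3 -> slot 3

Table: [70, 8, None, 80, None, 54, None]


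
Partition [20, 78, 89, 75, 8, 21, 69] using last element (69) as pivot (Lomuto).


Pivot: 69
  20 <= 69: advance i (no swap)
  8 <= 69: swap -> [20, 8, 89, 75, 78, 21, 69]
  21 <= 69: swap -> [20, 8, 21, 75, 78, 89, 69]
Place pivot at 3: [20, 8, 21, 69, 78, 89, 75]

Partitioned: [20, 8, 21, 69, 78, 89, 75]


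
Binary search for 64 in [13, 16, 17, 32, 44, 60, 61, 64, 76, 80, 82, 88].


Step 1: lo=0, hi=11, mid=5, val=60
Step 2: lo=6, hi=11, mid=8, val=76
Step 3: lo=6, hi=7, mid=6, val=61
Step 4: lo=7, hi=7, mid=7, val=64

Found at index 7


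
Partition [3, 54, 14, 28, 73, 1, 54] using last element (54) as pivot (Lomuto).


Pivot: 54
  3 <= 54: advance i (no swap)
  54 <= 54: advance i (no swap)
  14 <= 54: advance i (no swap)
  28 <= 54: advance i (no swap)
  1 <= 54: swap -> [3, 54, 14, 28, 1, 73, 54]
Place pivot at 5: [3, 54, 14, 28, 1, 54, 73]

Partitioned: [3, 54, 14, 28, 1, 54, 73]


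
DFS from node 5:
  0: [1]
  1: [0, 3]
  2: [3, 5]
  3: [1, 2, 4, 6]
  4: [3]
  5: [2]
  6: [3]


Visit 5, push [2]
Visit 2, push [3]
Visit 3, push [6, 4, 1]
Visit 1, push [0]
Visit 0, push []
Visit 4, push []
Visit 6, push []

DFS order: [5, 2, 3, 1, 0, 4, 6]


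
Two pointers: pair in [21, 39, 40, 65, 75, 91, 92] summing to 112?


lo=0(21)+hi=6(92)=113
lo=0(21)+hi=5(91)=112

Yes: 21+91=112


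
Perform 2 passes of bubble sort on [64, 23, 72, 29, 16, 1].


Initial: [64, 23, 72, 29, 16, 1]
Pass 1: [23, 64, 29, 16, 1, 72] (4 swaps)
Pass 2: [23, 29, 16, 1, 64, 72] (3 swaps)

After 2 passes: [23, 29, 16, 1, 64, 72]


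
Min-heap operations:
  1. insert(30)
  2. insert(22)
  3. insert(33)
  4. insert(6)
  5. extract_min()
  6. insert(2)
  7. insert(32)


insert(30) -> [30]
insert(22) -> [22, 30]
insert(33) -> [22, 30, 33]
insert(6) -> [6, 22, 33, 30]
extract_min()->6, [22, 30, 33]
insert(2) -> [2, 22, 33, 30]
insert(32) -> [2, 22, 33, 30, 32]

Final heap: [2, 22, 33, 30, 32]


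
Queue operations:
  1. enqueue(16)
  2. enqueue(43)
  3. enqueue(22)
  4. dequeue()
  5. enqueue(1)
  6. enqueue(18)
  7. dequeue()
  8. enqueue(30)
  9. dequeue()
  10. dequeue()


enqueue(16) -> [16]
enqueue(43) -> [16, 43]
enqueue(22) -> [16, 43, 22]
dequeue()->16, [43, 22]
enqueue(1) -> [43, 22, 1]
enqueue(18) -> [43, 22, 1, 18]
dequeue()->43, [22, 1, 18]
enqueue(30) -> [22, 1, 18, 30]
dequeue()->22, [1, 18, 30]
dequeue()->1, [18, 30]

Final queue: [18, 30]


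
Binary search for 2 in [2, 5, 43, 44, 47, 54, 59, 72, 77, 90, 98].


Step 1: lo=0, hi=10, mid=5, val=54
Step 2: lo=0, hi=4, mid=2, val=43
Step 3: lo=0, hi=1, mid=0, val=2

Found at index 0


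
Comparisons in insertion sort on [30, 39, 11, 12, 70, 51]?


Algorithm: insertion sort
Input: [30, 39, 11, 12, 70, 51]
Sorted: [11, 12, 30, 39, 51, 70]

9


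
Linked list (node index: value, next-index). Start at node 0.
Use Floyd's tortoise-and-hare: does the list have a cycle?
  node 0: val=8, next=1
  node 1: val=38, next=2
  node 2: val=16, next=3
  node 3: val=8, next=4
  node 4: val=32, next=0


Floyd's tortoise (slow, +1) and hare (fast, +2):
  init: slow=0, fast=0
  step 1: slow=1, fast=2
  step 2: slow=2, fast=4
  step 3: slow=3, fast=1
  step 4: slow=4, fast=3
  step 5: slow=0, fast=0
  slow == fast at node 0: cycle detected

Cycle: yes


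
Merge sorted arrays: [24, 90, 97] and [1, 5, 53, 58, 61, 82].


Take 1 from B
Take 5 from B
Take 24 from A
Take 53 from B
Take 58 from B
Take 61 from B
Take 82 from B

Merged: [1, 5, 24, 53, 58, 61, 82, 90, 97]


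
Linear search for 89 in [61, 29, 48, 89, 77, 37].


i=0: 61!=89
i=1: 29!=89
i=2: 48!=89
i=3: 89==89 found!

Found at 3, 4 comps


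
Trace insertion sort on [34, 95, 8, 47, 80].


Initial: [34, 95, 8, 47, 80]
Insert 95: [34, 95, 8, 47, 80]
Insert 8: [8, 34, 95, 47, 80]
Insert 47: [8, 34, 47, 95, 80]
Insert 80: [8, 34, 47, 80, 95]

Sorted: [8, 34, 47, 80, 95]


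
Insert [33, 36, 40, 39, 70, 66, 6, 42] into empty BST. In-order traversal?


Insert 33: root
Insert 36: R from 33
Insert 40: R from 33 -> R from 36
Insert 39: R from 33 -> R from 36 -> L from 40
Insert 70: R from 33 -> R from 36 -> R from 40
Insert 66: R from 33 -> R from 36 -> R from 40 -> L from 70
Insert 6: L from 33
Insert 42: R from 33 -> R from 36 -> R from 40 -> L from 70 -> L from 66

In-order: [6, 33, 36, 39, 40, 42, 66, 70]


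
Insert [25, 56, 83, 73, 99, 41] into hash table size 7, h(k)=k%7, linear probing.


Insert 25: h=4 -> slot 4
Insert 56: h=0 -> slot 0
Insert 83: h=6 -> slot 6
Insert 73: h=3 -> slot 3
Insert 99: h=1 -> slot 1
Insert 41: h=6, 3 probes -> slot 2

Table: [56, 99, 41, 73, 25, None, 83]


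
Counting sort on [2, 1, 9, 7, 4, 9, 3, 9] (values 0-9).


Input: [2, 1, 9, 7, 4, 9, 3, 9]
Counts: [0, 1, 1, 1, 1, 0, 0, 1, 0, 3]

Sorted: [1, 2, 3, 4, 7, 9, 9, 9]


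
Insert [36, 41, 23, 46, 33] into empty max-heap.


Insert 36: [36]
Insert 41: [41, 36]
Insert 23: [41, 36, 23]
Insert 46: [46, 41, 23, 36]
Insert 33: [46, 41, 23, 36, 33]

Final heap: [46, 41, 23, 36, 33]


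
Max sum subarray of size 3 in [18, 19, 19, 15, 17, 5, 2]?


[0:3]: 56
[1:4]: 53
[2:5]: 51
[3:6]: 37
[4:7]: 24

Max: 56 at [0:3]


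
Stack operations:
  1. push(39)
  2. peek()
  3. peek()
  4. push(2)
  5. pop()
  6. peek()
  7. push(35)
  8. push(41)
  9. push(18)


push(39) -> [39]
peek()->39
peek()->39
push(2) -> [39, 2]
pop()->2, [39]
peek()->39
push(35) -> [39, 35]
push(41) -> [39, 35, 41]
push(18) -> [39, 35, 41, 18]

Final stack: [39, 35, 41, 18]


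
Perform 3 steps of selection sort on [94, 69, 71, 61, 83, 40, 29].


Initial: [94, 69, 71, 61, 83, 40, 29]
Step 1: min=29 at 6
  Swap: [29, 69, 71, 61, 83, 40, 94]
Step 2: min=40 at 5
  Swap: [29, 40, 71, 61, 83, 69, 94]
Step 3: min=61 at 3
  Swap: [29, 40, 61, 71, 83, 69, 94]

After 3 steps: [29, 40, 61, 71, 83, 69, 94]


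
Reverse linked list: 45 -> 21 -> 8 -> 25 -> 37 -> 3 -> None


Step 1: curr=45, set curr.next=prev(None) | reversed so far: 45
Step 2: curr=21, set curr.next=prev(45) | reversed so far: 21 -> 45
Step 3: curr=8, set curr.next=prev(21) | reversed so far: 8 -> 21 -> 45
Step 4: curr=25, set curr.next=prev(8) | reversed so far: 25 -> 8 -> 21 -> 45
Step 5: curr=37, set curr.next=prev(25) | reversed so far: 37 -> 25 -> 8 -> 21 -> 45
Step 6: curr=3, set curr.next=prev(37) | reversed so far: 3 -> 37 -> 25 -> 8 -> 21 -> 45

3 -> 37 -> 25 -> 8 -> 21 -> 45 -> None


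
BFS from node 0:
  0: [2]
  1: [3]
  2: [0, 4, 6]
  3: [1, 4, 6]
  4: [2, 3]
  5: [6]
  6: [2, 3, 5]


Visit 0, enqueue [2]
Visit 2, enqueue [4, 6]
Visit 4, enqueue [3]
Visit 6, enqueue [5]
Visit 3, enqueue [1]
Visit 5, enqueue []
Visit 1, enqueue []

BFS order: [0, 2, 4, 6, 3, 5, 1]
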